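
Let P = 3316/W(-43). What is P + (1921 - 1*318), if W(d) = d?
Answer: 65613/43 ≈ 1525.9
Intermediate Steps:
P = -3316/43 (P = 3316/(-43) = 3316*(-1/43) = -3316/43 ≈ -77.116)
P + (1921 - 1*318) = -3316/43 + (1921 - 1*318) = -3316/43 + (1921 - 318) = -3316/43 + 1603 = 65613/43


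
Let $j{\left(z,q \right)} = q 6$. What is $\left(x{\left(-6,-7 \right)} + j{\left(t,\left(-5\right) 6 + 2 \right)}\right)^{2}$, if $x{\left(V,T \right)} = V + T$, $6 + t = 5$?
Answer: $32761$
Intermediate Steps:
$t = -1$ ($t = -6 + 5 = -1$)
$x{\left(V,T \right)} = T + V$
$j{\left(z,q \right)} = 6 q$
$\left(x{\left(-6,-7 \right)} + j{\left(t,\left(-5\right) 6 + 2 \right)}\right)^{2} = \left(\left(-7 - 6\right) + 6 \left(\left(-5\right) 6 + 2\right)\right)^{2} = \left(-13 + 6 \left(-30 + 2\right)\right)^{2} = \left(-13 + 6 \left(-28\right)\right)^{2} = \left(-13 - 168\right)^{2} = \left(-181\right)^{2} = 32761$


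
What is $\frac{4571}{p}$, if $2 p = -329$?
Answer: $- \frac{1306}{47} \approx -27.787$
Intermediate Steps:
$p = - \frac{329}{2}$ ($p = \frac{1}{2} \left(-329\right) = - \frac{329}{2} \approx -164.5$)
$\frac{4571}{p} = \frac{4571}{- \frac{329}{2}} = 4571 \left(- \frac{2}{329}\right) = - \frac{1306}{47}$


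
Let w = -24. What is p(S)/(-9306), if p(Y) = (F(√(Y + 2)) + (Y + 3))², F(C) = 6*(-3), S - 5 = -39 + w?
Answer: -5329/9306 ≈ -0.57264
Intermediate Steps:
S = -58 (S = 5 + (-39 - 24) = 5 - 63 = -58)
F(C) = -18
p(Y) = (-15 + Y)² (p(Y) = (-18 + (Y + 3))² = (-18 + (3 + Y))² = (-15 + Y)²)
p(S)/(-9306) = (-15 - 58)²/(-9306) = (-73)²*(-1/9306) = 5329*(-1/9306) = -5329/9306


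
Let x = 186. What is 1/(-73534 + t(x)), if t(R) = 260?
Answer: -1/73274 ≈ -1.3647e-5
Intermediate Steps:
1/(-73534 + t(x)) = 1/(-73534 + 260) = 1/(-73274) = -1/73274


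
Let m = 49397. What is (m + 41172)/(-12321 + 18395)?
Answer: 90569/6074 ≈ 14.911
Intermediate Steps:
(m + 41172)/(-12321 + 18395) = (49397 + 41172)/(-12321 + 18395) = 90569/6074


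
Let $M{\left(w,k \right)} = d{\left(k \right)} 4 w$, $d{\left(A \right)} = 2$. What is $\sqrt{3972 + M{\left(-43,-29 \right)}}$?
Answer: $2 \sqrt{907} \approx 60.233$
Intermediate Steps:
$M{\left(w,k \right)} = 8 w$ ($M{\left(w,k \right)} = 2 \cdot 4 w = 8 w$)
$\sqrt{3972 + M{\left(-43,-29 \right)}} = \sqrt{3972 + 8 \left(-43\right)} = \sqrt{3972 - 344} = \sqrt{3628} = 2 \sqrt{907}$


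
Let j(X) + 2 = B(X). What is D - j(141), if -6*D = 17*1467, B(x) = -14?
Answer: -8281/2 ≈ -4140.5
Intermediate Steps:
D = -8313/2 (D = -17*1467/6 = -⅙*24939 = -8313/2 ≈ -4156.5)
j(X) = -16 (j(X) = -2 - 14 = -16)
D - j(141) = -8313/2 - 1*(-16) = -8313/2 + 16 = -8281/2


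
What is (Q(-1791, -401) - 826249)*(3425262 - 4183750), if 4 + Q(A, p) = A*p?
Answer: 81963730256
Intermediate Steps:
Q(A, p) = -4 + A*p
(Q(-1791, -401) - 826249)*(3425262 - 4183750) = ((-4 - 1791*(-401)) - 826249)*(3425262 - 4183750) = ((-4 + 718191) - 826249)*(-758488) = (718187 - 826249)*(-758488) = -108062*(-758488) = 81963730256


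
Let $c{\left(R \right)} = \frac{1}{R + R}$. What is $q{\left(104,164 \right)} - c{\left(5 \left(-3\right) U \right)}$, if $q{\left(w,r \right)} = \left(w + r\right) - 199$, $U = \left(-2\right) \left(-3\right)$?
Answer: $\frac{12421}{180} \approx 69.006$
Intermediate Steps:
$U = 6$
$q{\left(w,r \right)} = -199 + r + w$ ($q{\left(w,r \right)} = \left(r + w\right) - 199 = -199 + r + w$)
$c{\left(R \right)} = \frac{1}{2 R}$
$q{\left(104,164 \right)} - c{\left(5 \left(-3\right) U \right)} = \left(-199 + 164 + 104\right) - \frac{1}{2 \cdot 5 \left(-3\right) 6} = 69 - \frac{1}{2 \left(\left(-15\right) 6\right)} = 69 - \frac{1}{2 \left(-90\right)} = 69 - \frac{1}{2} \left(- \frac{1}{90}\right) = 69 - - \frac{1}{180} = 69 + \frac{1}{180} = \frac{12421}{180}$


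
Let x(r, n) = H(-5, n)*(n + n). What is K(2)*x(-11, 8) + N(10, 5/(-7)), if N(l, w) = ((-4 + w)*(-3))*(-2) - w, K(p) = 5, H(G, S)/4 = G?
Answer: -11393/7 ≈ -1627.6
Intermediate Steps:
H(G, S) = 4*G
N(l, w) = -24 + 5*w (N(l, w) = (12 - 3*w)*(-2) - w = (-24 + 6*w) - w = -24 + 5*w)
x(r, n) = -40*n (x(r, n) = (4*(-5))*(n + n) = -40*n)
K(2)*x(-11, 8) + N(10, 5/(-7)) = 5*(-40*8) + (-24 + 5*(5/(-7))) = 5*(-320) + (-24 + 5*(5*(-1/7))) = -1600 + (-24 + 5*(-5/7)) = -1600 + (-24 - 25/7) = -1600 - 193/7 = -11393/7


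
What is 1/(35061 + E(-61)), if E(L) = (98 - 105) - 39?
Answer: 1/35015 ≈ 2.8559e-5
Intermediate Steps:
E(L) = -46 (E(L) = -7 - 39 = -46)
1/(35061 + E(-61)) = 1/(35061 - 46) = 1/35015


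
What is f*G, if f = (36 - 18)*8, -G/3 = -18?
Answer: 7776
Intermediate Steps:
G = 54 (G = -3*(-18) = 54)
f = 144 (f = 18*8 = 144)
f*G = 144*54 = 7776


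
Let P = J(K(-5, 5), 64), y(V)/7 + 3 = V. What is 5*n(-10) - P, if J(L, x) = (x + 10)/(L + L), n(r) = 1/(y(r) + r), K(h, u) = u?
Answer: -3762/505 ≈ -7.4495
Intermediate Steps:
y(V) = -21 + 7*V
n(r) = 1/(-21 + 8*r) (n(r) = 1/((-21 + 7*r) + r) = 1/(-21 + 8*r))
J(L, x) = (10 + x)/(2*L) (J(L, x) = (10 + x)/((2*L)) = (10 + x)*(1/(2*L)) = (10 + x)/(2*L))
P = 37/5 (P = (1/2)*(10 + 64)/5 = (1/2)*(1/5)*74 = 37/5 ≈ 7.4000)
5*n(-10) - P = 5/(-21 + 8*(-10)) - 1*37/5 = 5/(-21 - 80) - 37/5 = 5/(-101) - 37/5 = 5*(-1/101) - 37/5 = -5/101 - 37/5 = -3762/505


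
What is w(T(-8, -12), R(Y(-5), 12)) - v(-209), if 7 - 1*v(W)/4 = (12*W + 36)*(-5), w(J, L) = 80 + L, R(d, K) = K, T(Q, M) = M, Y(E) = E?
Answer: 49504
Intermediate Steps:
v(W) = 748 + 240*W (v(W) = 28 - 4*(12*W + 36)*(-5) = 28 - 4*(36 + 12*W)*(-5) = 28 - 4*(-180 - 60*W) = 28 + (720 + 240*W) = 748 + 240*W)
w(T(-8, -12), R(Y(-5), 12)) - v(-209) = (80 + 12) - (748 + 240*(-209)) = 92 - (748 - 50160) = 92 - 1*(-49412) = 92 + 49412 = 49504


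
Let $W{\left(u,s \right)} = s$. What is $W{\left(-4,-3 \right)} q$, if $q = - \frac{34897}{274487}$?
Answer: $\frac{104691}{274487} \approx 0.38141$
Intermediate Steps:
$q = - \frac{34897}{274487}$ ($q = \left(-34897\right) \frac{1}{274487} = - \frac{34897}{274487} \approx -0.12714$)
$W{\left(-4,-3 \right)} q = \left(-3\right) \left(- \frac{34897}{274487}\right) = \frac{104691}{274487}$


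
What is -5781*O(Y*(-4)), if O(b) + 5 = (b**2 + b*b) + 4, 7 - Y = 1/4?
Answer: -8422917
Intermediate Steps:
Y = 27/4 (Y = 7 - 1/4 = 27/4 ≈ 6.7500)
O(b) = -1 + 2*b**2 (O(b) = -5 + ((b**2 + b*b) + 4) = -5 + ((b**2 + b**2) + 4) = -5 + (2*b**2 + 4) = -5 + (4 + 2*b**2) = -1 + 2*b**2)
-5781*O(Y*(-4)) = -5781*(-1 + 2*((27/4)*(-4))**2) = -5781*(-1 + 2*(-27)**2) = -5781*(-1 + 2*729) = -5781*(-1 + 1458) = -5781*1457 = -8422917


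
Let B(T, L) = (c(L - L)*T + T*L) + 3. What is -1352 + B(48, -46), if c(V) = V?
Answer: -3557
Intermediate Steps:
B(T, L) = 3 + L*T (B(T, L) = ((L - L)*T + T*L) + 3 = (0*T + L*T) + 3 = (0 + L*T) + 3 = L*T + 3 = 3 + L*T)
-1352 + B(48, -46) = -1352 + (3 - 46*48) = -1352 + (3 - 2208) = -1352 - 2205 = -3557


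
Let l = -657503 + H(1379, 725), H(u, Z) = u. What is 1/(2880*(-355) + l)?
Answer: -1/1678524 ≈ -5.9576e-7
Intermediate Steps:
l = -656124 (l = -657503 + 1379 = -656124)
1/(2880*(-355) + l) = 1/(2880*(-355) - 656124) = 1/(-1022400 - 656124) = 1/(-1678524) = -1/1678524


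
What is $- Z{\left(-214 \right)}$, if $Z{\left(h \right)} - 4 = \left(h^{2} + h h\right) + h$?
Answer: $-91382$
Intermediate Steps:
$Z{\left(h \right)} = 4 + h + 2 h^{2}$ ($Z{\left(h \right)} = 4 + \left(\left(h^{2} + h h\right) + h\right) = 4 + \left(\left(h^{2} + h^{2}\right) + h\right) = 4 + \left(2 h^{2} + h\right) = 4 + \left(h + 2 h^{2}\right) = 4 + h + 2 h^{2}$)
$- Z{\left(-214 \right)} = - (4 - 214 + 2 \left(-214\right)^{2}) = - (4 - 214 + 2 \cdot 45796) = - (4 - 214 + 91592) = \left(-1\right) 91382 = -91382$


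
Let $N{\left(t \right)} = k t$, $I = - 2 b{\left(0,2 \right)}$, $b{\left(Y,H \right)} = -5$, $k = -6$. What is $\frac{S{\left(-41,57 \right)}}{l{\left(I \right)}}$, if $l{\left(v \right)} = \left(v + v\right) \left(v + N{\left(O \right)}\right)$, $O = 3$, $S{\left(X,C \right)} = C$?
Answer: $- \frac{57}{160} \approx -0.35625$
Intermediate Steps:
$I = 10$ ($I = \left(-2\right) \left(-5\right) = 10$)
$N{\left(t \right)} = - 6 t$
$l{\left(v \right)} = 2 v \left(-18 + v\right)$ ($l{\left(v \right)} = \left(v + v\right) \left(v - 18\right) = 2 v \left(v - 18\right) = 2 v \left(-18 + v\right)$)
$\frac{S{\left(-41,57 \right)}}{l{\left(I \right)}} = \frac{57}{2 \cdot 10 \left(-18 + 10\right)} = \frac{57}{2 \cdot 10 \left(-8\right)} = \frac{57}{-160} = 57 \left(- \frac{1}{160}\right) = - \frac{57}{160}$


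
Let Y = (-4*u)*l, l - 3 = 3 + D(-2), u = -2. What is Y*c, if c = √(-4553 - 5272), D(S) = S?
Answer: 160*I*√393 ≈ 3171.9*I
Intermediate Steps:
c = 5*I*√393 (c = √(-9825) = 5*I*√393 ≈ 99.121*I)
l = 4 (l = 3 + (3 - 2) = 3 + 1 = 4)
Y = 32 (Y = -4*(-2)*4 = 8*4 = 32)
Y*c = 32*(5*I*√393) = 160*I*√393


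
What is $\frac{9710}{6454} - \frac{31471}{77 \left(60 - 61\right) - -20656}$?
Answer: $- \frac{1645872}{66408433} \approx -0.024784$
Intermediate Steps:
$\frac{9710}{6454} - \frac{31471}{77 \left(60 - 61\right) - -20656} = 9710 \cdot \frac{1}{6454} - \frac{31471}{77 \left(-1\right) + 20656} = \frac{4855}{3227} - \frac{31471}{-77 + 20656} = \frac{4855}{3227} - \frac{31471}{20579} = - \frac{1645872}{66408433}$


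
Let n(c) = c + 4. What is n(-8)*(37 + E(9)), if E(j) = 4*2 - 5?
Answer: -160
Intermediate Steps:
n(c) = 4 + c
E(j) = 3 (E(j) = 8 - 5 = 3)
n(-8)*(37 + E(9)) = (4 - 8)*(37 + 3) = -4*40 = -160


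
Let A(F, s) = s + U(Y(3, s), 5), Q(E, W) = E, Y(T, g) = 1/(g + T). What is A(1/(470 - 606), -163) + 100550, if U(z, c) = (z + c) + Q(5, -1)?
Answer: 16063519/160 ≈ 1.0040e+5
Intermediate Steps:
Y(T, g) = 1/(T + g)
U(z, c) = 5 + c + z (U(z, c) = (z + c) + 5 = (c + z) + 5 = 5 + c + z)
A(F, s) = 10 + s + 1/(3 + s) (A(F, s) = s + (5 + 5 + 1/(3 + s)) = s + (10 + 1/(3 + s)) = 10 + s + 1/(3 + s))
A(1/(470 - 606), -163) + 100550 = (1 + (3 - 163)*(10 - 163))/(3 - 163) + 100550 = (1 - 160*(-153))/(-160) + 100550 = -(1 + 24480)/160 + 100550 = -1/160*24481 + 100550 = -24481/160 + 100550 = 16063519/160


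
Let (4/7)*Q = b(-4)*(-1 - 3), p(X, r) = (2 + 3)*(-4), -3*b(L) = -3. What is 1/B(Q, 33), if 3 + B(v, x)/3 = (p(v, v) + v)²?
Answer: 1/2178 ≈ 0.00045914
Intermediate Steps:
b(L) = 1 (b(L) = -⅓*(-3) = 1)
p(X, r) = -20 (p(X, r) = 5*(-4) = -20)
Q = -7 (Q = 7*(1*(-1 - 3))/4 = 7*(1*(-4))/4 = (7/4)*(-4) = -7)
B(v, x) = -9 + 3*(-20 + v)²
1/B(Q, 33) = 1/(-9 + 3*(-20 - 7)²) = 1/(-9 + 3*(-27)²) = 1/(-9 + 3*729) = 1/(-9 + 2187) = 1/2178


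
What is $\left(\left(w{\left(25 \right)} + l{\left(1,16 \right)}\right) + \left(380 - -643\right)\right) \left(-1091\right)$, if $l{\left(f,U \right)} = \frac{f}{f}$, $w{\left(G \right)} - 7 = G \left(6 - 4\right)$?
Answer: $-1179371$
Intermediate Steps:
$w{\left(G \right)} = 7 + 2 G$ ($w{\left(G \right)} = 7 + G \left(6 - 4\right) = 7 + G 2 = 7 + 2 G$)
$l{\left(f,U \right)} = 1$
$\left(\left(w{\left(25 \right)} + l{\left(1,16 \right)}\right) + \left(380 - -643\right)\right) \left(-1091\right) = \left(\left(\left(7 + 2 \cdot 25\right) + 1\right) + \left(380 - -643\right)\right) \left(-1091\right) = \left(\left(\left(7 + 50\right) + 1\right) + \left(380 + 643\right)\right) \left(-1091\right) = \left(\left(57 + 1\right) + 1023\right) \left(-1091\right) = \left(58 + 1023\right) \left(-1091\right) = 1081 \left(-1091\right) = -1179371$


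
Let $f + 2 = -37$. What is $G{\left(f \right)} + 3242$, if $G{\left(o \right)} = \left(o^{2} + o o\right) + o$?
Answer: $6245$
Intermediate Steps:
$f = -39$ ($f = -2 - 37 = -39$)
$G{\left(o \right)} = o + 2 o^{2}$ ($G{\left(o \right)} = \left(o^{2} + o^{2}\right) + o = 2 o^{2} + o = o + 2 o^{2}$)
$G{\left(f \right)} + 3242 = - 39 \left(1 + 2 \left(-39\right)\right) + 3242 = - 39 \left(1 - 78\right) + 3242 = \left(-39\right) \left(-77\right) + 3242 = 3003 + 3242 = 6245$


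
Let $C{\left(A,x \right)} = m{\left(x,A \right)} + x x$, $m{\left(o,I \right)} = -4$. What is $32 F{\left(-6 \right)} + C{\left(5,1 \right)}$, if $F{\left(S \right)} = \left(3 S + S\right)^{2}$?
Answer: $18429$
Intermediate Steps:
$F{\left(S \right)} = 16 S^{2}$ ($F{\left(S \right)} = \left(4 S\right)^{2} = 16 S^{2}$)
$C{\left(A,x \right)} = -4 + x^{2}$ ($C{\left(A,x \right)} = -4 + x x = -4 + x^{2}$)
$32 F{\left(-6 \right)} + C{\left(5,1 \right)} = 32 \cdot 16 \left(-6\right)^{2} - \left(4 - 1^{2}\right) = 32 \cdot 16 \cdot 36 + \left(-4 + 1\right) = 32 \cdot 576 - 3 = 18432 - 3 = 18429$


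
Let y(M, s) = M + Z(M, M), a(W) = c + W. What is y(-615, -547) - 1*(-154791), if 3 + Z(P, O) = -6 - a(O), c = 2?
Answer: 154780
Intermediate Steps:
a(W) = 2 + W
Z(P, O) = -11 - O (Z(P, O) = -3 + (-6 - (2 + O)) = -3 + (-6 + (-2 - O)) = -3 + (-8 - O) = -11 - O)
y(M, s) = -11 (y(M, s) = M + (-11 - M) = -11)
y(-615, -547) - 1*(-154791) = -11 - 1*(-154791) = -11 + 154791 = 154780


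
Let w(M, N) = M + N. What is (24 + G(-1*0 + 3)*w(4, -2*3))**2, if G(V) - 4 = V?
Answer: 100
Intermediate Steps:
G(V) = 4 + V
(24 + G(-1*0 + 3)*w(4, -2*3))**2 = (24 + (4 + (-1*0 + 3))*(4 - 2*3))**2 = (24 + (4 + (0 + 3))*(4 - 6))**2 = (24 + (4 + 3)*(-2))**2 = (24 + 7*(-2))**2 = (24 - 14)**2 = 10**2 = 100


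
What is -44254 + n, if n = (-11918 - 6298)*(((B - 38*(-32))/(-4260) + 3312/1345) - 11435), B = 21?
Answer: 19883600234692/95495 ≈ 2.0822e+8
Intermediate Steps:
n = 19887826270422/95495 (n = (-11918 - 6298)*(((21 - 38*(-32))/(-4260) + 3312/1345) - 11435) = -18216*(((21 + 1216)*(-1/4260) + 3312*(1/1345)) - 11435) = -18216*((1237*(-1/4260) + 3312/1345) - 11435) = -18216*((-1237/4260 + 3312/1345) - 11435) = -18216*(2489071/1145940 - 11435) = -18216*(-13101334829/1145940) = 19887826270422/95495 ≈ 2.0826e+8)
-44254 + n = -44254 + 19887826270422/95495 = 19883600234692/95495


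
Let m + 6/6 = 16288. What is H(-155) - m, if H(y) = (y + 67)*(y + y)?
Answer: 10993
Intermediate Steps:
m = 16287 (m = -1 + 16288 = 16287)
H(y) = 2*y*(67 + y) (H(y) = (67 + y)*(2*y) = 2*y*(67 + y))
H(-155) - m = 2*(-155)*(67 - 155) - 1*16287 = 2*(-155)*(-88) - 16287 = 27280 - 16287 = 10993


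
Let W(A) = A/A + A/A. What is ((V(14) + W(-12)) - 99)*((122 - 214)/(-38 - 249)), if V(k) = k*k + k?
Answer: 10396/287 ≈ 36.223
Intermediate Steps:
V(k) = k + k**2 (V(k) = k**2 + k = k + k**2)
W(A) = 2 (W(A) = 1 + 1 = 2)
((V(14) + W(-12)) - 99)*((122 - 214)/(-38 - 249)) = ((14*(1 + 14) + 2) - 99)*((122 - 214)/(-38 - 249)) = ((14*15 + 2) - 99)*(-92/(-287)) = ((210 + 2) - 99)*(-92*(-1/287)) = (212 - 99)*(92/287) = 113*(92/287) = 10396/287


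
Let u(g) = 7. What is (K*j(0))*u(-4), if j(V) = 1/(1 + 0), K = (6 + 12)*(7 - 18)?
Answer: -1386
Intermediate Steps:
K = -198 (K = 18*(-11) = -198)
j(V) = 1 (j(V) = 1/1 = 1)
(K*j(0))*u(-4) = -198*1*7 = -198*7 = -1386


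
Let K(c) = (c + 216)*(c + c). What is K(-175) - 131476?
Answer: -145826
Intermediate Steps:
K(c) = 2*c*(216 + c) (K(c) = (216 + c)*(2*c) = 2*c*(216 + c))
K(-175) - 131476 = 2*(-175)*(216 - 175) - 131476 = 2*(-175)*41 - 131476 = -14350 - 131476 = -145826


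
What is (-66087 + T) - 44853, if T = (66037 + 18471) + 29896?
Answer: 3464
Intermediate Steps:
T = 114404 (T = 84508 + 29896 = 114404)
(-66087 + T) - 44853 = (-66087 + 114404) - 44853 = 48317 - 44853 = 3464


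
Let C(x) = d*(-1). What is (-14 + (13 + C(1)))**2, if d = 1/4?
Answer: 25/16 ≈ 1.5625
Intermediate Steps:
d = 1/4 (d = 1*(1/4) = 1/4 ≈ 0.25000)
C(x) = -1/4 (C(x) = (1/4)*(-1) = -1/4)
(-14 + (13 + C(1)))**2 = (-14 + (13 - 1/4))**2 = (-14 + 51/4)**2 = (-5/4)**2 = 25/16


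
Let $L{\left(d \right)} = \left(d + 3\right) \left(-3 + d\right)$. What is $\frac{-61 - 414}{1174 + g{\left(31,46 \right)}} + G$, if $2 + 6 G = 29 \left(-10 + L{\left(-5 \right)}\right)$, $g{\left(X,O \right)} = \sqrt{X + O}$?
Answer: $\frac{116852164}{4134597} + \frac{475 \sqrt{77}}{1378199} \approx 28.265$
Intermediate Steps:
$L{\left(d \right)} = \left(-3 + d\right) \left(3 + d\right)$ ($L{\left(d \right)} = \left(3 + d\right) \left(-3 + d\right) = \left(-3 + d\right) \left(3 + d\right)$)
$g{\left(X,O \right)} = \sqrt{O + X}$
$G = \frac{86}{3}$ ($G = - \frac{1}{3} + \frac{29 \left(-10 - \left(9 - \left(-5\right)^{2}\right)\right)}{6} = - \frac{1}{3} + \frac{29 \left(-10 + \left(-9 + 25\right)\right)}{6} = - \frac{1}{3} + \frac{29 \left(-10 + 16\right)}{6} = - \frac{1}{3} + \frac{29 \cdot 6}{6} = - \frac{1}{3} + \frac{1}{6} \cdot 174 = - \frac{1}{3} + 29 = \frac{86}{3} \approx 28.667$)
$\frac{-61 - 414}{1174 + g{\left(31,46 \right)}} + G = \frac{-61 - 414}{1174 + \sqrt{46 + 31}} + \frac{86}{3} = - \frac{475}{1174 + \sqrt{77}} + \frac{86}{3} = \frac{86}{3} - \frac{475}{1174 + \sqrt{77}}$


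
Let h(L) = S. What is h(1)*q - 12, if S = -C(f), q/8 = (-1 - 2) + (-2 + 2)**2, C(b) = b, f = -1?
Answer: -36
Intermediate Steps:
q = -24 (q = 8*((-1 - 2) + (-2 + 2)**2) = 8*(-3 + 0**2) = 8*(-3 + 0) = 8*(-3) = -24)
S = 1 (S = -1*(-1) = 1)
h(L) = 1
h(1)*q - 12 = 1*(-24) - 12 = -24 - 12 = -36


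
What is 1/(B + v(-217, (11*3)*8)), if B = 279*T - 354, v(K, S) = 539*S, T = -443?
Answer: 1/18345 ≈ 5.4511e-5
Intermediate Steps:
B = -123951 (B = 279*(-443) - 354 = -123597 - 354 = -123951)
1/(B + v(-217, (11*3)*8)) = 1/(-123951 + 539*((11*3)*8)) = 1/(-123951 + 539*(33*8)) = 1/(-123951 + 539*264) = 1/(-123951 + 142296) = 1/18345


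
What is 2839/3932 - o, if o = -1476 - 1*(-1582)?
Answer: -413953/3932 ≈ -105.28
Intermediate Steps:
o = 106 (o = -1476 + 1582 = 106)
2839/3932 - o = 2839/3932 - 1*106 = 2839*(1/3932) - 106 = 2839/3932 - 106 = -413953/3932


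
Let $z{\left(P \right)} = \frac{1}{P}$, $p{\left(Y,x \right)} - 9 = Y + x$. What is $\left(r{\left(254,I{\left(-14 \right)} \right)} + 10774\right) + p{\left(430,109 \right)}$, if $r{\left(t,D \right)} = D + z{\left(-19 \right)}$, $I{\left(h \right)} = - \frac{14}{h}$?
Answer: $\frac{215136}{19} \approx 11323.0$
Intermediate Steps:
$p{\left(Y,x \right)} = 9 + Y + x$ ($p{\left(Y,x \right)} = 9 + \left(Y + x\right) = 9 + Y + x$)
$r{\left(t,D \right)} = - \frac{1}{19} + D$ ($r{\left(t,D \right)} = D + \frac{1}{-19} = D - \frac{1}{19} = - \frac{1}{19} + D$)
$\left(r{\left(254,I{\left(-14 \right)} \right)} + 10774\right) + p{\left(430,109 \right)} = \left(\left(- \frac{1}{19} - \frac{14}{-14}\right) + 10774\right) + \left(9 + 430 + 109\right) = \left(\left(- \frac{1}{19} - -1\right) + 10774\right) + 548 = \left(\left(- \frac{1}{19} + 1\right) + 10774\right) + 548 = \left(\frac{18}{19} + 10774\right) + 548 = \frac{204724}{19} + 548 = \frac{215136}{19}$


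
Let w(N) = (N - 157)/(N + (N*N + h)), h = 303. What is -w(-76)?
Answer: 233/6003 ≈ 0.038814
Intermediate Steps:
w(N) = (-157 + N)/(303 + N + N**2) (w(N) = (N - 157)/(N + (N*N + 303)) = (-157 + N)/(N + (N**2 + 303)) = (-157 + N)/(N + (303 + N**2)) = (-157 + N)/(303 + N + N**2))
-w(-76) = -(-157 - 76)/(303 - 76 + (-76)**2) = -(-233)/(303 - 76 + 5776) = -(-233)/6003 = -1*(-233/6003) = 233/6003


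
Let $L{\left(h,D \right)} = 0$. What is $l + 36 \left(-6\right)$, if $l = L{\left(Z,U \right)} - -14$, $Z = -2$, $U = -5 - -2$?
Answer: $-202$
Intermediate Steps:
$U = -3$ ($U = -5 + 2 = -3$)
$l = 14$ ($l = 0 - -14 = 0 + 14 = 14$)
$l + 36 \left(-6\right) = 14 + 36 \left(-6\right) = 14 - 216 = -202$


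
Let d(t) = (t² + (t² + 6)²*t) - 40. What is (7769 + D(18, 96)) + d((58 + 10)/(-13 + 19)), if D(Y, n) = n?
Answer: 51712087/243 ≈ 2.1281e+5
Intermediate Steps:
d(t) = -40 + t² + t*(6 + t²)² (d(t) = (t² + (6 + t²)²*t) - 40 = (t² + t*(6 + t²)²) - 40 = -40 + t² + t*(6 + t²)²)
(7769 + D(18, 96)) + d((58 + 10)/(-13 + 19)) = (7769 + 96) + (-40 + ((58 + 10)/(-13 + 19))² + ((58 + 10)/(-13 + 19))*(6 + ((58 + 10)/(-13 + 19))²)²) = 7865 + (-40 + (68/6)² + (68/6)*(6 + (68/6)²)²) = 7865 + (-40 + (68*(⅙))² + (68*(⅙))*(6 + (68*(⅙))²)²) = 7865 + (-40 + (34/3)² + 34*(6 + (34/3)²)²/3) = 7865 + (-40 + 1156/9 + 34*(6 + 1156/9)²/3) = 7865 + (-40 + 1156/9 + 34*(1210/9)²/3) = 7865 + (-40 + 1156/9 + (34/3)*(1464100/81)) = 7865 + (-40 + 1156/9 + 49779400/243) = 7865 + 49800892/243 = 51712087/243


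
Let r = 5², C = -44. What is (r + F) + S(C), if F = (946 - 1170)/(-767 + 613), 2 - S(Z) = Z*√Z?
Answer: 313/11 + 88*I*√11 ≈ 28.455 + 291.86*I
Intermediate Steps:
S(Z) = 2 - Z^(3/2) (S(Z) = 2 - Z*√Z = 2 - Z^(3/2))
r = 25
F = 16/11 (F = -224/(-154) = -224*(-1/154) = 16/11 ≈ 1.4545)
(r + F) + S(C) = (25 + 16/11) + (2 - (-44)^(3/2)) = 291/11 + (2 - (-88)*I*√11) = 291/11 + (2 + 88*I*√11) = 313/11 + 88*I*√11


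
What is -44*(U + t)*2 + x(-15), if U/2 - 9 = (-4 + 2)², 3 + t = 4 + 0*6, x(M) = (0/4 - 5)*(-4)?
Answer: -2356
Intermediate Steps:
x(M) = 20 (x(M) = (0*(¼) - 5)*(-4) = (0 - 5)*(-4) = -5*(-4) = 20)
t = 1 (t = -3 + (4 + 0*6) = -3 + (4 + 0) = -3 + 4 = 1)
U = 26 (U = 18 + 2*(-4 + 2)² = 18 + 2*(-2)² = 18 + 2*4 = 18 + 8 = 26)
-44*(U + t)*2 + x(-15) = -44*(26 + 1)*2 + 20 = -1188*2 + 20 = -44*54 + 20 = -2376 + 20 = -2356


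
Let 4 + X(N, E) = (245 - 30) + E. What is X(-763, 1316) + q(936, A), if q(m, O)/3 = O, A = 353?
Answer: 2586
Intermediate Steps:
q(m, O) = 3*O
X(N, E) = 211 + E (X(N, E) = -4 + ((245 - 30) + E) = -4 + (215 + E) = 211 + E)
X(-763, 1316) + q(936, A) = (211 + 1316) + 3*353 = 1527 + 1059 = 2586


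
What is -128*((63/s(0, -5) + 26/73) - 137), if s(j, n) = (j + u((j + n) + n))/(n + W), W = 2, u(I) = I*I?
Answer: 32361504/1825 ≈ 17732.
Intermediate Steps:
u(I) = I²
s(j, n) = (j + (j + 2*n)²)/(2 + n) (s(j, n) = (j + ((j + n) + n)²)/(n + 2) = (j + (j + 2*n)²)/(2 + n))
-128*((63/s(0, -5) + 26/73) - 137) = -128*((63/(((0 + (0 + 2*(-5))²)/(2 - 5))) + 26/73) - 137) = -128*((63/(((0 + (0 - 10)²)/(-3))) + 26*(1/73)) - 137) = -128*((63/((-(0 + (-10)²)/3)) + 26/73) - 137) = -128*((63/((-(0 + 100)/3)) + 26/73) - 137) = -128*((63/((-⅓*100)) + 26/73) - 137) = -128*((63/(-100/3) + 26/73) - 137) = -128*((63*(-3/100) + 26/73) - 137) = -128*((-189/100 + 26/73) - 137) = -128*(-11197/7300 - 137) = -128*(-1011297/7300) = 32361504/1825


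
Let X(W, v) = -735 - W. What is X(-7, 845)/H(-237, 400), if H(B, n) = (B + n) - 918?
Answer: 728/755 ≈ 0.96424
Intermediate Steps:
H(B, n) = -918 + B + n
X(-7, 845)/H(-237, 400) = (-735 - 1*(-7))/(-918 - 237 + 400) = (-735 + 7)/(-755) = -728*(-1/755) = 728/755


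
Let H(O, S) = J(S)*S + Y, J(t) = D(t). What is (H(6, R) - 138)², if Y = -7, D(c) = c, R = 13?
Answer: 576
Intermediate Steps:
J(t) = t
H(O, S) = -7 + S² (H(O, S) = S*S - 7 = S² - 7 = -7 + S²)
(H(6, R) - 138)² = ((-7 + 13²) - 138)² = ((-7 + 169) - 138)² = (162 - 138)² = 24² = 576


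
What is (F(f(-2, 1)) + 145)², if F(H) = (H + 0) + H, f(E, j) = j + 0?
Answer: 21609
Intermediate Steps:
f(E, j) = j
F(H) = 2*H (F(H) = H + H = 2*H)
(F(f(-2, 1)) + 145)² = (2*1 + 145)² = (2 + 145)² = 147² = 21609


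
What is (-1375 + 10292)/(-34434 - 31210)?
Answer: -8917/65644 ≈ -0.13584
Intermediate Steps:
(-1375 + 10292)/(-34434 - 31210) = 8917/(-65644) = 8917*(-1/65644) = -8917/65644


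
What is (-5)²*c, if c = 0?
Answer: 0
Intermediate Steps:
(-5)²*c = (-5)²*0 = 25*0 = 0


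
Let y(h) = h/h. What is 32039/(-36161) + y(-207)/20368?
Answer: -652534191/736527248 ≈ -0.88596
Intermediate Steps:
y(h) = 1
32039/(-36161) + y(-207)/20368 = 32039/(-36161) + 1/20368 = 32039*(-1/36161) + 1*(1/20368) = -32039/36161 + 1/20368 = -652534191/736527248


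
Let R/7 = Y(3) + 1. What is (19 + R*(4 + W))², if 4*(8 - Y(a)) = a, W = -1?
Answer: 591361/16 ≈ 36960.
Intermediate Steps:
Y(a) = 8 - a/4
R = 231/4 (R = 7*((8 - ¼*3) + 1) = 7*((8 - ¾) + 1) = 7*(29/4 + 1) = 7*(33/4) = 231/4 ≈ 57.750)
(19 + R*(4 + W))² = (19 + 231*(4 - 1)/4)² = (19 + (231/4)*3)² = (19 + 693/4)² = (769/4)² = 591361/16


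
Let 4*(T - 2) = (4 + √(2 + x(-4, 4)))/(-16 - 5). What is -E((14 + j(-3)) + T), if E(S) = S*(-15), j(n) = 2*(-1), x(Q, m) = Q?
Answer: 1465/7 - 5*I*√2/28 ≈ 209.29 - 0.25254*I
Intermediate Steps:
j(n) = -2
T = 41/21 - I*√2/84 (T = 2 + ((4 + √(2 - 4))/(-16 - 5))/4 = 2 + ((4 + √(-2))/(-21))/4 = 2 + ((4 + I*√2)*(-1/21))/4 = 2 + (-4/21 - I*√2/21)/4 = 2 + (-1/21 - I*√2/84) = 41/21 - I*√2/84 ≈ 1.9524 - 0.016836*I)
E(S) = -15*S
-E((14 + j(-3)) + T) = -(-15)*((14 - 2) + (41/21 - I*√2/84)) = -(-15)*(12 + (41/21 - I*√2/84)) = -(-15)*(293/21 - I*√2/84) = -(-1465/7 + 5*I*√2/28) = 1465/7 - 5*I*√2/28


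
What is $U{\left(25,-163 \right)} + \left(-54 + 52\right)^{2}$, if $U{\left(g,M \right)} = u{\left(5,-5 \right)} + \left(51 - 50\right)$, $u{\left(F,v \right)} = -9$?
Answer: $-4$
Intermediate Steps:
$U{\left(g,M \right)} = -8$ ($U{\left(g,M \right)} = -9 + \left(51 - 50\right) = -9 + 1 = -8$)
$U{\left(25,-163 \right)} + \left(-54 + 52\right)^{2} = -8 + \left(-54 + 52\right)^{2} = -8 + \left(-2\right)^{2} = -8 + 4 = -4$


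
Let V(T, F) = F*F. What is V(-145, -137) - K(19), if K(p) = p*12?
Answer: 18541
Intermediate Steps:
K(p) = 12*p
V(T, F) = F²
V(-145, -137) - K(19) = (-137)² - 12*19 = 18769 - 1*228 = 18769 - 228 = 18541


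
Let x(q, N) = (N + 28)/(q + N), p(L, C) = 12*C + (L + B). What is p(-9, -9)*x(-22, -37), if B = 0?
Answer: -1053/59 ≈ -17.847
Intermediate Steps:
p(L, C) = L + 12*C (p(L, C) = 12*C + (L + 0) = 12*C + L = L + 12*C)
x(q, N) = (28 + N)/(N + q)
p(-9, -9)*x(-22, -37) = (-9 + 12*(-9))*((28 - 37)/(-37 - 22)) = (-9 - 108)*(-9/(-59)) = -(-117)*(-9)/59 = -117*9/59 = -1053/59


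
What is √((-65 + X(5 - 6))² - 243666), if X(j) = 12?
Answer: I*√240857 ≈ 490.77*I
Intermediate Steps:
√((-65 + X(5 - 6))² - 243666) = √((-65 + 12)² - 243666) = √((-53)² - 243666) = √(2809 - 243666) = √(-240857) = I*√240857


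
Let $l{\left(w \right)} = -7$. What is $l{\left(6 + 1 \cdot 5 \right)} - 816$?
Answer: $-823$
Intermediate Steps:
$l{\left(6 + 1 \cdot 5 \right)} - 816 = -7 - 816 = -823$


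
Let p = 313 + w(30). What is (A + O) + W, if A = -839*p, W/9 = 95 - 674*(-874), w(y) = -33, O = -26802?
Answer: 5040817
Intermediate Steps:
W = 5302539 (W = 9*(95 - 674*(-874)) = 9*(95 + 589076) = 9*589171 = 5302539)
p = 280 (p = 313 - 33 = 280)
A = -234920 (A = -839*280 = -234920)
(A + O) + W = (-234920 - 26802) + 5302539 = -261722 + 5302539 = 5040817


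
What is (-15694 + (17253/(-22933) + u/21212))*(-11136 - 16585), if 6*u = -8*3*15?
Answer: 39222383898040/90151 ≈ 4.3507e+8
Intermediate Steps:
u = -60 (u = (-8*3*15)/6 = (-24*15)/6 = (1/6)*(-360) = -60)
(-15694 + (17253/(-22933) + u/21212))*(-11136 - 16585) = (-15694 + (17253/(-22933) - 60/21212))*(-11136 - 16585) = (-15694 + (17253*(-1/22933) - 60*1/21212))*(-27721) = (-15694 + (-243/323 - 15/5303))*(-27721) = (-15694 - 1293474/1712869)*(-27721) = -26883059560/1712869*(-27721) = 39222383898040/90151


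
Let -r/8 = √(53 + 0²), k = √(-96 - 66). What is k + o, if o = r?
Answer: -8*√53 + 9*I*√2 ≈ -58.241 + 12.728*I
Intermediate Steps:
k = 9*I*√2 (k = √(-162) = 9*I*√2 ≈ 12.728*I)
r = -8*√53 (r = -8*√(53 + 0²) = -8*√(53 + 0) = -8*√53 ≈ -58.241)
o = -8*√53 ≈ -58.241
k + o = 9*I*√2 - 8*√53 = -8*√53 + 9*I*√2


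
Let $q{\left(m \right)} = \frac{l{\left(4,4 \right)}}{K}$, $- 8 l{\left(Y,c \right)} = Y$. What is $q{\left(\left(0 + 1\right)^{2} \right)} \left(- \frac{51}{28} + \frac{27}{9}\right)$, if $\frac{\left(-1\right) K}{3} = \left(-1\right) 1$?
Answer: $- \frac{11}{56} \approx -0.19643$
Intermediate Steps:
$l{\left(Y,c \right)} = - \frac{Y}{8}$
$K = 3$ ($K = - 3 \left(\left(-1\right) 1\right) = \left(-3\right) \left(-1\right) = 3$)
$q{\left(m \right)} = - \frac{1}{6}$ ($q{\left(m \right)} = \frac{\left(- \frac{1}{8}\right) 4}{3} = \left(- \frac{1}{2}\right) \frac{1}{3} = - \frac{1}{6}$)
$q{\left(\left(0 + 1\right)^{2} \right)} \left(- \frac{51}{28} + \frac{27}{9}\right) = - \frac{- \frac{51}{28} + \frac{27}{9}}{6} = - \frac{\left(-51\right) \frac{1}{28} + 27 \cdot \frac{1}{9}}{6} = - \frac{- \frac{51}{28} + 3}{6} = \left(- \frac{1}{6}\right) \frac{33}{28} = - \frac{11}{56}$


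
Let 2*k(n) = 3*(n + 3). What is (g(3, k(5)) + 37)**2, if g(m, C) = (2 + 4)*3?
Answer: 3025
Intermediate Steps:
k(n) = 9/2 + 3*n/2 (k(n) = (3*(n + 3))/2 = (3*(3 + n))/2 = (9 + 3*n)/2 = 9/2 + 3*n/2)
g(m, C) = 18 (g(m, C) = 6*3 = 18)
(g(3, k(5)) + 37)**2 = (18 + 37)**2 = 55**2 = 3025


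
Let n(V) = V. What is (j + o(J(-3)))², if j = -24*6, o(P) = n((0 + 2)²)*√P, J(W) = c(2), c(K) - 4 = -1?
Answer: 20784 - 1152*√3 ≈ 18789.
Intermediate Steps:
c(K) = 3 (c(K) = 4 - 1 = 3)
J(W) = 3
o(P) = 4*√P (o(P) = (0 + 2)²*√P = 2²*√P = 4*√P)
j = -144
(j + o(J(-3)))² = (-144 + 4*√3)²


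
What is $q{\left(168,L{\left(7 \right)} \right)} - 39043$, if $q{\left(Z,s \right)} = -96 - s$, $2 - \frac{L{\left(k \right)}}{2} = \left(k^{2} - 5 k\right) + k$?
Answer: $-39101$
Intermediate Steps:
$L{\left(k \right)} = 4 - 2 k^{2} + 8 k$ ($L{\left(k \right)} = 4 - 2 \left(\left(k^{2} - 5 k\right) + k\right) = 4 - 2 \left(k^{2} - 4 k\right) = 4 - \left(- 8 k + 2 k^{2}\right) = 4 - 2 k^{2} + 8 k$)
$q{\left(168,L{\left(7 \right)} \right)} - 39043 = \left(-96 - \left(4 - 2 \cdot 7^{2} + 8 \cdot 7\right)\right) - 39043 = \left(-96 - \left(4 - 98 + 56\right)\right) - 39043 = \left(-96 - -38\right) - 39043 = \left(-96 + 38\right) - 39043 = -58 - 39043 = -39101$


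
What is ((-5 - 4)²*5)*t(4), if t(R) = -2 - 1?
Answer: -1215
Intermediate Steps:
t(R) = -3
((-5 - 4)²*5)*t(4) = ((-5 - 4)²*5)*(-3) = ((-9)²*5)*(-3) = (81*5)*(-3) = 405*(-3) = -1215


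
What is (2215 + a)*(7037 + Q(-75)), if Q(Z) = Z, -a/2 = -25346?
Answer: 368338534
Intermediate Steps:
a = 50692 (a = -2*(-25346) = 50692)
(2215 + a)*(7037 + Q(-75)) = (2215 + 50692)*(7037 - 75) = 52907*6962 = 368338534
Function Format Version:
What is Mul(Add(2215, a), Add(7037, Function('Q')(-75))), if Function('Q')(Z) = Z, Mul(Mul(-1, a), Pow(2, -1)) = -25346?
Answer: 368338534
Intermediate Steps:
a = 50692 (a = Mul(-2, -25346) = 50692)
Mul(Add(2215, a), Add(7037, Function('Q')(-75))) = Mul(Add(2215, 50692), Add(7037, -75)) = Mul(52907, 6962) = 368338534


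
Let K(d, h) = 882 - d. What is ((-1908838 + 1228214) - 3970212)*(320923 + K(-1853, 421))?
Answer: -1505280278088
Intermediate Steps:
((-1908838 + 1228214) - 3970212)*(320923 + K(-1853, 421)) = ((-1908838 + 1228214) - 3970212)*(320923 + (882 - 1*(-1853))) = (-680624 - 3970212)*(320923 + (882 + 1853)) = -4650836*(320923 + 2735) = -4650836*323658 = -1505280278088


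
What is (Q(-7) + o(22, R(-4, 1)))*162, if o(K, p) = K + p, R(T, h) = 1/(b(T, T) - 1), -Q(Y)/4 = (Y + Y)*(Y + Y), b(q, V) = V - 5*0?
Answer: -617382/5 ≈ -1.2348e+5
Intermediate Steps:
b(q, V) = V (b(q, V) = V + 0 = V)
Q(Y) = -16*Y² (Q(Y) = -4*(Y + Y)*(Y + Y) = -4*2*Y*2*Y = -16*Y²)
R(T, h) = 1/(-1 + T) (R(T, h) = 1/(T - 1) = 1/(-1 + T))
(Q(-7) + o(22, R(-4, 1)))*162 = (-16*(-7)² + (22 + 1/(-1 - 4)))*162 = (-16*49 + (22 + 1/(-5)))*162 = (-784 + (22 - ⅕))*162 = (-784 + 109/5)*162 = -3811/5*162 = -617382/5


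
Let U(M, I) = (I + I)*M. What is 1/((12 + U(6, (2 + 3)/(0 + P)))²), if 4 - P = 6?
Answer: 1/324 ≈ 0.0030864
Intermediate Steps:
P = -2 (P = 4 - 1*6 = 4 - 6 = -2)
U(M, I) = 2*I*M (U(M, I) = (2*I)*M = 2*I*M)
1/((12 + U(6, (2 + 3)/(0 + P)))²) = 1/((12 + 2*((2 + 3)/(0 - 2))*6)²) = 1/((12 + 2*(5/(-2))*6)²) = 1/((12 + 2*(5*(-½))*6)²) = 1/((12 + 2*(-5/2)*6)²) = 1/((12 - 30)²) = 1/((-18)²) = 1/324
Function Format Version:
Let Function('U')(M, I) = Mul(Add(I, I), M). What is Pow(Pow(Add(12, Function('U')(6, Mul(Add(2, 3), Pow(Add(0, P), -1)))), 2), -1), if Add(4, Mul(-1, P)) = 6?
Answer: Rational(1, 324) ≈ 0.0030864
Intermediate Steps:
P = -2 (P = Add(4, Mul(-1, 6)) = Add(4, -6) = -2)
Function('U')(M, I) = Mul(2, I, M) (Function('U')(M, I) = Mul(Mul(2, I), M) = Mul(2, I, M))
Pow(Pow(Add(12, Function('U')(6, Mul(Add(2, 3), Pow(Add(0, P), -1)))), 2), -1) = Pow(Pow(Add(12, Mul(2, Mul(Add(2, 3), Pow(Add(0, -2), -1)), 6)), 2), -1) = Pow(Pow(Add(12, Mul(2, Mul(5, Pow(-2, -1)), 6)), 2), -1) = Pow(Pow(Add(12, Mul(2, Mul(5, Rational(-1, 2)), 6)), 2), -1) = Pow(Pow(Add(12, Mul(2, Rational(-5, 2), 6)), 2), -1) = Pow(Pow(Add(12, -30), 2), -1) = Pow(Pow(-18, 2), -1) = Pow(324, -1) = Rational(1, 324)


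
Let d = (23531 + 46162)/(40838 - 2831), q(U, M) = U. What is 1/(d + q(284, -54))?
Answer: 12669/3621227 ≈ 0.0034985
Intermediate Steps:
d = 23231/12669 (d = 69693/38007 = 69693*(1/38007) = 23231/12669 ≈ 1.8337)
1/(d + q(284, -54)) = 1/(23231/12669 + 284) = 1/(3621227/12669) = 12669/3621227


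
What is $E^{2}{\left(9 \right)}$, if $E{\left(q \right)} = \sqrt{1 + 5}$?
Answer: $6$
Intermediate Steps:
$E{\left(q \right)} = \sqrt{6}$
$E^{2}{\left(9 \right)} = \left(\sqrt{6}\right)^{2} = 6$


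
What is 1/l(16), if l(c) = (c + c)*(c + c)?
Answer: 1/1024 ≈ 0.00097656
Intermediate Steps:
l(c) = 4*c**2 (l(c) = (2*c)*(2*c) = 4*c**2)
1/l(16) = 1/(4*16**2) = 1/(4*256) = 1/1024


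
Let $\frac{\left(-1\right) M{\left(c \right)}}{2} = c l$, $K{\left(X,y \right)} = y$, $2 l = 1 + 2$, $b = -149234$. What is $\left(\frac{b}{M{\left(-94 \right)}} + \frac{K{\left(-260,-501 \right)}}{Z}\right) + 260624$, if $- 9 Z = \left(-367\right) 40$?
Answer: $\frac{538364391791}{2069880} \approx 2.6009 \cdot 10^{5}$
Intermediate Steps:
$l = \frac{3}{2}$ ($l = \frac{1 + 2}{2} = \frac{1}{2} \cdot 3 = \frac{3}{2} \approx 1.5$)
$M{\left(c \right)} = - 3 c$ ($M{\left(c \right)} = - 2 c \frac{3}{2} = - 2 \frac{3 c}{2} = - 3 c$)
$Z = \frac{14680}{9}$ ($Z = - \frac{\left(-367\right) 40}{9} = \left(- \frac{1}{9}\right) \left(-14680\right) = \frac{14680}{9} \approx 1631.1$)
$\left(\frac{b}{M{\left(-94 \right)}} + \frac{K{\left(-260,-501 \right)}}{Z}\right) + 260624 = \left(- \frac{149234}{\left(-3\right) \left(-94\right)} - \frac{501}{\frac{14680}{9}}\right) + 260624 = \left(- \frac{149234}{282} - \frac{4509}{14680}\right) + 260624 = \left(\left(-149234\right) \frac{1}{282} - \frac{4509}{14680}\right) + 260624 = \left(- \frac{74617}{141} - \frac{4509}{14680}\right) + 260624 = - \frac{1096013329}{2069880} + 260624 = \frac{538364391791}{2069880}$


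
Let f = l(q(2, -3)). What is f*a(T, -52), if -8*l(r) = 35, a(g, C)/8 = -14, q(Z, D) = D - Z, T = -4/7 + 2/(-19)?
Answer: 490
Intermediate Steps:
T = -90/133 (T = -4*1/7 + 2*(-1/19) = -4/7 - 2/19 = -90/133 ≈ -0.67669)
a(g, C) = -112 (a(g, C) = 8*(-14) = -112)
l(r) = -35/8 (l(r) = -1/8*35 = -35/8)
f = -35/8 ≈ -4.3750
f*a(T, -52) = -35/8*(-112) = 490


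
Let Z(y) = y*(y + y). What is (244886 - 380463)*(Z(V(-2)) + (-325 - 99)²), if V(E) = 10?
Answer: -24400606152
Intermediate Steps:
Z(y) = 2*y² (Z(y) = y*(2*y) = 2*y²)
(244886 - 380463)*(Z(V(-2)) + (-325 - 99)²) = (244886 - 380463)*(2*10² + (-325 - 99)²) = -135577*(2*100 + (-424)²) = -135577*(200 + 179776) = -135577*179976 = -24400606152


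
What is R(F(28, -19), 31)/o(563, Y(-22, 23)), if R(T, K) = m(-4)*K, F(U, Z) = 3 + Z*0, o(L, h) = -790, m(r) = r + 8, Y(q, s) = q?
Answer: -62/395 ≈ -0.15696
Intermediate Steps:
m(r) = 8 + r
F(U, Z) = 3 (F(U, Z) = 3 + 0 = 3)
R(T, K) = 4*K (R(T, K) = (8 - 4)*K = 4*K)
R(F(28, -19), 31)/o(563, Y(-22, 23)) = (4*31)/(-790) = 124*(-1/790) = -62/395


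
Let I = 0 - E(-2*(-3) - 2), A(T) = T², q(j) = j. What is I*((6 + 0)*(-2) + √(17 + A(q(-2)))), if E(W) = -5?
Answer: -60 + 5*√21 ≈ -37.087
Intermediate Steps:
I = 5 (I = 0 - 1*(-5) = 0 + 5 = 5)
I*((6 + 0)*(-2) + √(17 + A(q(-2)))) = 5*((6 + 0)*(-2) + √(17 + (-2)²)) = 5*(6*(-2) + √(17 + 4)) = 5*(-12 + √21) = -60 + 5*√21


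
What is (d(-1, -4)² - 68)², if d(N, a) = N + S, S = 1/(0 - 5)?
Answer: 2768896/625 ≈ 4430.2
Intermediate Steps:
S = -⅕ (S = 1/(-5) = -⅕ ≈ -0.20000)
d(N, a) = -⅕ + N (d(N, a) = N - ⅕ = -⅕ + N)
(d(-1, -4)² - 68)² = ((-⅕ - 1)² - 68)² = ((-6/5)² - 68)² = (36/25 - 68)² = (-1664/25)² = 2768896/625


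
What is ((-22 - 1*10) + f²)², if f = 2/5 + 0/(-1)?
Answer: 633616/625 ≈ 1013.8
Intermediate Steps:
f = ⅖ (f = 2*(⅕) + 0*(-1) = ⅖ + 0 = ⅖ ≈ 0.40000)
((-22 - 1*10) + f²)² = ((-22 - 1*10) + (⅖)²)² = ((-22 - 10) + 4/25)² = (-32 + 4/25)² = (-796/25)² = 633616/625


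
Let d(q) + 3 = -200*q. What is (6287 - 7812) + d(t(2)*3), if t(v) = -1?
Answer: -928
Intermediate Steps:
d(q) = -3 - 200*q
(6287 - 7812) + d(t(2)*3) = (6287 - 7812) + (-3 - (-200)*3) = -1525 + (-3 - 200*(-3)) = -1525 + (-3 + 600) = -1525 + 597 = -928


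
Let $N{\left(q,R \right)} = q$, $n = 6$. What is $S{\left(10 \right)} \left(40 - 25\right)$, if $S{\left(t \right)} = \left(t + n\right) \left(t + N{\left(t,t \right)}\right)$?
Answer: $4800$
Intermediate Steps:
$S{\left(t \right)} = 2 t \left(6 + t\right)$ ($S{\left(t \right)} = \left(t + 6\right) \left(t + t\right) = \left(6 + t\right) 2 t = 2 t \left(6 + t\right)$)
$S{\left(10 \right)} \left(40 - 25\right) = 2 \cdot 10 \left(6 + 10\right) \left(40 - 25\right) = 2 \cdot 10 \cdot 16 \cdot 15 = 320 \cdot 15 = 4800$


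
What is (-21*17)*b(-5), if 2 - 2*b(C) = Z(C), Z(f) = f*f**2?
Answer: -45339/2 ≈ -22670.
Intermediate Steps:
Z(f) = f**3
b(C) = 1 - C**3/2
(-21*17)*b(-5) = (-21*17)*(1 - 1/2*(-5)**3) = -357*(1 - 1/2*(-125)) = -357*(1 + 125/2) = -357*127/2 = -45339/2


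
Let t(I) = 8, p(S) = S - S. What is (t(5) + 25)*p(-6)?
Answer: 0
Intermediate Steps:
p(S) = 0
(t(5) + 25)*p(-6) = (8 + 25)*0 = 33*0 = 0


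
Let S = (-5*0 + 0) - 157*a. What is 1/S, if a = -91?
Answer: 1/14287 ≈ 6.9994e-5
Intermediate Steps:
S = 14287 (S = (-5*0 + 0) - 157*(-91) = (0 + 0) + 14287 = 0 + 14287 = 14287)
1/S = 1/14287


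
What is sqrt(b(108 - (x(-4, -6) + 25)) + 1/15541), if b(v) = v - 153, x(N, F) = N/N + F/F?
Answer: I*sqrt(17389617491)/15541 ≈ 8.4853*I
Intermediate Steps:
x(N, F) = 2 (x(N, F) = 1 + 1 = 2)
b(v) = -153 + v
sqrt(b(108 - (x(-4, -6) + 25)) + 1/15541) = sqrt((-153 + (108 - (2 + 25))) + 1/15541) = sqrt((-153 + (108 - 1*27)) + 1/15541) = sqrt((-153 + (108 - 27)) + 1/15541) = sqrt((-153 + 81) + 1/15541) = sqrt(-72 + 1/15541) = sqrt(-1118951/15541) = I*sqrt(17389617491)/15541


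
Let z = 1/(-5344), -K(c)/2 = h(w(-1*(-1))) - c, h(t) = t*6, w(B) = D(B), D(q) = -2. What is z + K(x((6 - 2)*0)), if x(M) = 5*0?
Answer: 128255/5344 ≈ 24.000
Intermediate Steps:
w(B) = -2
h(t) = 6*t
x(M) = 0
K(c) = 24 + 2*c (K(c) = -2*(6*(-2) - c) = -2*(-12 - c) = 24 + 2*c)
z = -1/5344 ≈ -0.00018713
z + K(x((6 - 2)*0)) = -1/5344 + (24 + 2*0) = -1/5344 + (24 + 0) = -1/5344 + 24 = 128255/5344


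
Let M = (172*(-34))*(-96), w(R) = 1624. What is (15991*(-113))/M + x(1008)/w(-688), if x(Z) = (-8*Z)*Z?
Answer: -81541896523/16280832 ≈ -5008.5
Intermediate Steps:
M = 561408 (M = -5848*(-96) = 561408)
x(Z) = -8*Z²
(15991*(-113))/M + x(1008)/w(-688) = (15991*(-113))/561408 - 8*1008²/1624 = -1806983*1/561408 - 8*1016064*(1/1624) = -1806983/561408 - 8128512*1/1624 = -1806983/561408 - 145152/29 = -81541896523/16280832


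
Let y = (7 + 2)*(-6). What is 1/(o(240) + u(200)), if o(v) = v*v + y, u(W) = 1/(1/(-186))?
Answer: 1/57360 ≈ 1.7434e-5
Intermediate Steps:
y = -54 (y = 9*(-6) = -54)
u(W) = -186 (u(W) = 1/(-1/186) = -186)
o(v) = -54 + v² (o(v) = v*v - 54 = v² - 54 = -54 + v²)
1/(o(240) + u(200)) = 1/((-54 + 240²) - 186) = 1/((-54 + 57600) - 186) = 1/(57546 - 186) = 1/57360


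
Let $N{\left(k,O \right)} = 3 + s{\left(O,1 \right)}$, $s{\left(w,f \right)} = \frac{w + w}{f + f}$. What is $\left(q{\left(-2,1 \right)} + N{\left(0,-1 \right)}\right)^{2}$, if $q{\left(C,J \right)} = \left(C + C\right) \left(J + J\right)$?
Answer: $36$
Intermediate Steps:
$s{\left(w,f \right)} = \frac{w}{f}$ ($s{\left(w,f \right)} = \frac{2 w}{2 f} = 2 w \frac{1}{2 f} = \frac{w}{f}$)
$q{\left(C,J \right)} = 4 C J$ ($q{\left(C,J \right)} = 2 C 2 J = 4 C J$)
$N{\left(k,O \right)} = 3 + O$ ($N{\left(k,O \right)} = 3 + \frac{O}{1} = 3 + O 1 = 3 + O$)
$\left(q{\left(-2,1 \right)} + N{\left(0,-1 \right)}\right)^{2} = \left(4 \left(-2\right) 1 + \left(3 - 1\right)\right)^{2} = \left(-8 + 2\right)^{2} = \left(-6\right)^{2} = 36$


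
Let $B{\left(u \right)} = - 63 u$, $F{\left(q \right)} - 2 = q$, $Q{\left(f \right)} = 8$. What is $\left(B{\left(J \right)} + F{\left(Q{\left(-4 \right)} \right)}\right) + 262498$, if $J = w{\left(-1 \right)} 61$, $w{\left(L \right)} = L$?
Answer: $266351$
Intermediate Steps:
$F{\left(q \right)} = 2 + q$
$J = -61$ ($J = \left(-1\right) 61 = -61$)
$\left(B{\left(J \right)} + F{\left(Q{\left(-4 \right)} \right)}\right) + 262498 = \left(\left(-63\right) \left(-61\right) + \left(2 + 8\right)\right) + 262498 = \left(3843 + 10\right) + 262498 = 3853 + 262498 = 266351$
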